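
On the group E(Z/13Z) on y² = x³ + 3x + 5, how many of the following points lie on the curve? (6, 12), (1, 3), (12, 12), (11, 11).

3

(6, 12): 12² ≡ 1, rhs ≡ 5 → off.
(1, 3): 3² ≡ 9, rhs ≡ 9 → on.
(12, 12): 12² ≡ 1, rhs ≡ 1 → on.
(11, 11): 11² ≡ 4, rhs ≡ 4 → on.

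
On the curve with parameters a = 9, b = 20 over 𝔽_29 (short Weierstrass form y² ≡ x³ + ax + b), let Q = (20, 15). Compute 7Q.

(20, 14)

Repeated addition: build up to 7Q.
2Q: tangent at (20, 15): λ = (3·20² + 9)/(2·15) ≡ 20/1. 1⁻¹ ≡ 1 (mod 29), so λ ≡ 20·1 ≡ 20.
  x = λ² - 20 - 20 = 400 - 40 ≡ 12; y = λ·(20 - 12) - 15 ≡ 0. → (12, 0)
3Q: (12, 0) + (20, 15). λ = (15 - 0)/(20 - 12) ≡ 15/8 mod 29. 8⁻¹ ≡ 11 (mod 29), so λ ≡ 20.
  x = λ² - 12 - 20 = 400 - 32 ≡ 20; y = λ·(12 - 20) - 0 ≡ 14. → (20, 14)
4Q: (20, 14) + (20, 15): same x and y₁ ≡ -y₂, so the sum is 𝒪.
5Q: 𝒪 + (20, 15) = (20, 15) (identity).
6Q: tangent at (20, 15): λ = (3·20² + 9)/(2·15) ≡ 20/1. 1⁻¹ ≡ 1 (mod 29), so λ ≡ 20·1 ≡ 20.
  x = λ² - 20 - 20 = 400 - 40 ≡ 12; y = λ·(20 - 12) - 15 ≡ 0. → (12, 0)
7Q: (12, 0) + (20, 15). λ = (15 - 0)/(20 - 12) ≡ 15/8 mod 29. 8⁻¹ ≡ 11 (mod 29) since 8·11 = 88 ≡ 1, so λ ≡ 20.
  x = λ² - 12 - 20 = 400 - 32 ≡ 20; y = λ·(12 - 20) - 0 ≡ 14. → (20, 14)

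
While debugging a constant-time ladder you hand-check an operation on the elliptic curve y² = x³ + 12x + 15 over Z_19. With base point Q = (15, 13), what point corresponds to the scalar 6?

Double-and-add on 6 = (110)₂. Start with Q = (15, 13) for the leading 1-bit.
double: tangent at (15, 13): λ = (3·15² + 12)/(2·13) ≡ 3/7. 7⁻¹ ≡ 11 (mod 19) since 7·11 = 77 ≡ 1, so λ ≡ 3·11 ≡ 14.
  x = λ² - 15 - 15 = 196 - 30 ≡ 14; y = λ·(15 - 14) - 13 ≡ 1. → (14, 1)
add Q: (14, 1) + (15, 13). λ = (13 - 1)/(15 - 14) ≡ 12/1 mod 19. 1⁻¹ ≡ 1 (mod 19) since 1·1 = 1 ≡ 1, so λ ≡ 12.
  x = λ² - 14 - 15 = 144 - 29 ≡ 1; y = λ·(14 - 1) - 1 ≡ 3. → (1, 3)
double: tangent at (1, 3): λ = (3·1² + 12)/(2·3) ≡ 15/6. 6⁻¹ ≡ 16 (mod 19) since 6·16 = 96 ≡ 1, so λ ≡ 15·16 ≡ 12.
  x = λ² - 1 - 1 = 144 - 2 ≡ 9; y = λ·(1 - 9) - 3 ≡ 15. → (9, 15)

(9, 15)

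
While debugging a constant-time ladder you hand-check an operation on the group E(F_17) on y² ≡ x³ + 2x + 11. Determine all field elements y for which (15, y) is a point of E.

x³ + 2x + 11 = 3416 ≡ 16 (mod 17).
Square roots of 16 mod 17: 4 and 13 (since 4² = 16 ≡ 16).

4, 13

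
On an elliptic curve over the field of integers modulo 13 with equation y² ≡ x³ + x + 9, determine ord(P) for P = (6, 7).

7

2P: tangent at (6, 7): λ = (3·6² + 1)/(2·7) ≡ 5/1. 1⁻¹ ≡ 1 (mod 13), so λ ≡ 5·1 ≡ 5.
  x = λ² - 6 - 6 = 25 - 12 ≡ 0; y = λ·(6 - 0) - 7 ≡ 10. → (0, 10)
3P: (0, 10) + (6, 7). λ = (7 - 10)/(6 - 0) ≡ 10/6 mod 13. 6⁻¹ ≡ 11 (mod 13) since 6·11 = 66 ≡ 1, so λ ≡ 6.
  x = λ² - 0 - 6 = 36 - 6 ≡ 4; y = λ·(0 - 4) - 10 ≡ 5. → (4, 5)
4P: (4, 5) + (6, 7). λ = (7 - 5)/(6 - 4) ≡ 2/2 mod 13. 2⁻¹ ≡ 7 (mod 13), so λ ≡ 1.
  x = λ² - 4 - 6 = 1 - 10 ≡ 4; y = λ·(4 - 4) - 5 ≡ 8. → (4, 8)
5P: (4, 8) + (6, 7). λ = (7 - 8)/(6 - 4) ≡ 12/2 mod 13. 2⁻¹ ≡ 7 (mod 13), so λ ≡ 6.
  x = λ² - 4 - 6 = 36 - 10 ≡ 0; y = λ·(4 - 0) - 8 ≡ 3. → (0, 3)
6P: (0, 3) + (6, 7). λ = (7 - 3)/(6 - 0) ≡ 4/6 mod 13. 6⁻¹ ≡ 11 (mod 13), so λ ≡ 5.
  x = λ² - 0 - 6 = 25 - 6 ≡ 6; y = λ·(0 - 6) - 3 ≡ 6. → (6, 6)
7P: (6, 6) + (6, 7): same x and y₁ ≡ -y₂, so the sum is the point at infinity.
7P = the point at infinity, so the order is 7.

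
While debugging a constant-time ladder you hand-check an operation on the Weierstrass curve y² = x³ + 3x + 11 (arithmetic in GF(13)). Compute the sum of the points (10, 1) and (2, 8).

(10, 1) + (2, 8). λ = (8 - 1)/(2 - 10) ≡ 7/5 mod 13. 5⁻¹ ≡ 8 (mod 13) since 5·8 = 40 ≡ 1, so λ ≡ 4.
  x = λ² - 10 - 2 = 16 - 12 ≡ 4; y = λ·(10 - 4) - 1 ≡ 10. → (4, 10)

(4, 10)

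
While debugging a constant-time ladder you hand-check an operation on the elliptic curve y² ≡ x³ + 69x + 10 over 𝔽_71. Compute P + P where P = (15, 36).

(61, 33)

tangent at (15, 36): λ = (3·15² + 69)/(2·36) ≡ 34/1. 1⁻¹ ≡ 1 (mod 71) since 1·1 = 1 ≡ 1, so λ ≡ 34·1 ≡ 34.
  x = λ² - 15 - 15 = 1156 - 30 ≡ 61; y = λ·(15 - 61) - 36 ≡ 33. → (61, 33)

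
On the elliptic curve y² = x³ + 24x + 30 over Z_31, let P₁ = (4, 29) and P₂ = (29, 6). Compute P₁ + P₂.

(4, 29) + (29, 6). λ = (6 - 29)/(29 - 4) ≡ 8/25 mod 31. 25⁻¹ ≡ 5 (mod 31) since 25·5 = 125 ≡ 1, so λ ≡ 9.
  x = λ² - 4 - 29 = 81 - 33 ≡ 17; y = λ·(4 - 17) - 29 ≡ 9. → (17, 9)

(17, 9)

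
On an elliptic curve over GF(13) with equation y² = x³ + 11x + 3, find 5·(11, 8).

Write P = (11, 8).
Double-and-add on 5 = (101)₂. Start with P = (11, 8) for the leading 1-bit.
double: tangent at (11, 8): λ = (3·11² + 11)/(2·8) ≡ 10/3. 3⁻¹ ≡ 9 (mod 13), so λ ≡ 10·9 ≡ 12.
  x = λ² - 11 - 11 = 144 - 22 ≡ 5; y = λ·(11 - 5) - 8 ≡ 12. → (5, 12)
double: tangent at (5, 12): λ = (3·5² + 11)/(2·12) ≡ 8/11. 11⁻¹ ≡ 6 (mod 13), so λ ≡ 8·6 ≡ 9.
  x = λ² - 5 - 5 = 81 - 10 ≡ 6; y = λ·(5 - 6) - 12 ≡ 5. → (6, 5)
add P: (6, 5) + (11, 8). λ = (8 - 5)/(11 - 6) ≡ 3/5 mod 13. 5⁻¹ ≡ 8 (mod 13), so λ ≡ 11.
  x = λ² - 6 - 11 = 121 - 17 ≡ 0; y = λ·(6 - 0) - 5 ≡ 9. → (0, 9)

(0, 9)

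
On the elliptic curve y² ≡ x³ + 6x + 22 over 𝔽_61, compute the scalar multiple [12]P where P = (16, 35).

(42, 53)

Double-and-add on 12 = (1100)₂. Start with P = (16, 35) for the leading 1-bit.
double: tangent at (16, 35): λ = (3·16² + 6)/(2·35) ≡ 42/9. 9⁻¹ ≡ 34 (mod 61) since 9·34 = 306 ≡ 1, so λ ≡ 42·34 ≡ 25.
  x = λ² - 16 - 16 = 625 - 32 ≡ 44; y = λ·(16 - 44) - 35 ≡ 58. → (44, 58)
add P: (44, 58) + (16, 35). λ = (35 - 58)/(16 - 44) ≡ 38/33 mod 61. 33⁻¹ ≡ 37 (mod 61) since 33·37 = 1221 ≡ 1, so λ ≡ 3.
  x = λ² - 44 - 16 = 9 - 60 ≡ 10; y = λ·(44 - 10) - 58 ≡ 44. → (10, 44)
double: tangent at (10, 44): λ = (3·10² + 6)/(2·44) ≡ 1/27. 27⁻¹ ≡ 52 (mod 61), so λ ≡ 1·52 ≡ 52.
  x = λ² - 10 - 10 = 2704 - 20 ≡ 0; y = λ·(10 - 0) - 44 ≡ 49. → (0, 49)
double: tangent at (0, 49): λ = (3·0² + 6)/(2·49) ≡ 6/37. 37⁻¹ ≡ 33 (mod 61) since 37·33 = 1221 ≡ 1, so λ ≡ 6·33 ≡ 15.
  x = λ² - 0 - 0 = 225 - 0 ≡ 42; y = λ·(0 - 42) - 49 ≡ 53. → (42, 53)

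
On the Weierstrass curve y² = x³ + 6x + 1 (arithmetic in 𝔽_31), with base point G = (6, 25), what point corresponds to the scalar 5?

(28, 24)

Double-and-add on 5 = (101)₂. Start with G = (6, 25) for the leading 1-bit.
double: tangent at (6, 25): λ = (3·6² + 6)/(2·25) ≡ 21/19. 19⁻¹ ≡ 18 (mod 31), so λ ≡ 21·18 ≡ 6.
  x = λ² - 6 - 6 = 36 - 12 ≡ 24; y = λ·(6 - 24) - 25 ≡ 22. → (24, 22)
double: tangent at (24, 22): λ = (3·24² + 6)/(2·22) ≡ 29/13. 13⁻¹ ≡ 12 (mod 31) since 13·12 = 156 ≡ 1, so λ ≡ 29·12 ≡ 7.
  x = λ² - 24 - 24 = 49 - 48 ≡ 1; y = λ·(24 - 1) - 22 ≡ 15. → (1, 15)
add G: (1, 15) + (6, 25). λ = (25 - 15)/(6 - 1) ≡ 10/5 mod 31. 5⁻¹ ≡ 25 (mod 31) since 5·25 = 125 ≡ 1, so λ ≡ 2.
  x = λ² - 1 - 6 = 4 - 7 ≡ 28; y = λ·(1 - 28) - 15 ≡ 24. → (28, 24)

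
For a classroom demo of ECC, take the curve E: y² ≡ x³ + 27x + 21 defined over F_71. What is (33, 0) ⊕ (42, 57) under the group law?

(33, 0) + (42, 57). λ = (57 - 0)/(42 - 33) ≡ 57/9 mod 71. 9⁻¹ ≡ 8 (mod 71) since 9·8 = 72 ≡ 1, so λ ≡ 30.
  x = λ² - 33 - 42 = 900 - 75 ≡ 44; y = λ·(33 - 44) - 0 ≡ 25. → (44, 25)

(44, 25)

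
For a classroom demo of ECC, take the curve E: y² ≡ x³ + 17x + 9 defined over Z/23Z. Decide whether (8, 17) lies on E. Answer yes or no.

yes

y² = 17² ≡ 13; x³ + 17x + 9 = 657 ≡ 13 (mod 23). 13 = 13.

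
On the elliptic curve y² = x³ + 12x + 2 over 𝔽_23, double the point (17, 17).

(20, 13)

tangent at (17, 17): λ = (3·17² + 12)/(2·17) ≡ 5/11. 11⁻¹ ≡ 21 (mod 23) since 11·21 = 231 ≡ 1, so λ ≡ 5·21 ≡ 13.
  x = λ² - 17 - 17 = 169 - 34 ≡ 20; y = λ·(17 - 20) - 17 ≡ 13. → (20, 13)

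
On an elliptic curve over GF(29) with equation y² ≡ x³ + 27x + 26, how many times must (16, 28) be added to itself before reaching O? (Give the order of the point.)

2P: tangent at (16, 28): λ = (3·16² + 27)/(2·28) ≡ 12/27. 27⁻¹ ≡ 14 (mod 29), so λ ≡ 12·14 ≡ 23.
  x = λ² - 16 - 16 = 529 - 32 ≡ 4; y = λ·(16 - 4) - 28 ≡ 16. → (4, 16)
3P: (4, 16) + (16, 28). λ = (28 - 16)/(16 - 4) ≡ 12/12 mod 29. 12⁻¹ ≡ 17 (mod 29) since 12·17 = 204 ≡ 1, so λ ≡ 1.
  x = λ² - 4 - 16 = 1 - 20 ≡ 10; y = λ·(4 - 10) - 16 ≡ 7. → (10, 7)
4P: (10, 7) + (16, 28). λ = (28 - 7)/(16 - 10) ≡ 21/6 mod 29. 6⁻¹ ≡ 5 (mod 29), so λ ≡ 18.
  x = λ² - 10 - 16 = 324 - 26 ≡ 8; y = λ·(10 - 8) - 7 ≡ 0. → (8, 0)
5P: (8, 0) + (16, 28). λ = (28 - 0)/(16 - 8) ≡ 28/8 mod 29. 8⁻¹ ≡ 11 (mod 29), so λ ≡ 18.
  x = λ² - 8 - 16 = 324 - 24 ≡ 10; y = λ·(8 - 10) - 0 ≡ 22. → (10, 22)
6P: (10, 22) + (16, 28). λ = (28 - 22)/(16 - 10) ≡ 6/6 mod 29. 6⁻¹ ≡ 5 (mod 29), so λ ≡ 1.
  x = λ² - 10 - 16 = 1 - 26 ≡ 4; y = λ·(10 - 4) - 22 ≡ 13. → (4, 13)
7P: (4, 13) + (16, 28). λ = (28 - 13)/(16 - 4) ≡ 15/12 mod 29. 12⁻¹ ≡ 17 (mod 29) since 12·17 = 204 ≡ 1, so λ ≡ 23.
  x = λ² - 4 - 16 = 529 - 20 ≡ 16; y = λ·(4 - 16) - 13 ≡ 1. → (16, 1)
8P: (16, 1) + (16, 28): same x and y₁ ≡ -y₂, so the sum is O.
8P = O, so the order is 8.

8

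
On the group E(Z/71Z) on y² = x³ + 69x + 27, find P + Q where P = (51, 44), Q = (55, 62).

(3, 30)

(51, 44) + (55, 62). λ = (62 - 44)/(55 - 51) ≡ 18/4 mod 71. 4⁻¹ ≡ 18 (mod 71), so λ ≡ 40.
  x = λ² - 51 - 55 = 1600 - 106 ≡ 3; y = λ·(51 - 3) - 44 ≡ 30. → (3, 30)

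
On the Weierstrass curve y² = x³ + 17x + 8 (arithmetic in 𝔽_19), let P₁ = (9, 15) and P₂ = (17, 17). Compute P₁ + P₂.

(9, 15) + (17, 17). λ = (17 - 15)/(17 - 9) ≡ 2/8 mod 19. 8⁻¹ ≡ 12 (mod 19), so λ ≡ 5.
  x = λ² - 9 - 17 = 25 - 26 ≡ 18; y = λ·(9 - 18) - 15 ≡ 16. → (18, 16)

(18, 16)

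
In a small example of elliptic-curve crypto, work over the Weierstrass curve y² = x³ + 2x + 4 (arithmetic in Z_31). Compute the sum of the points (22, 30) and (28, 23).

(28, 8)

(22, 30) + (28, 23). λ = (23 - 30)/(28 - 22) ≡ 24/6 mod 31. 6⁻¹ ≡ 26 (mod 31), so λ ≡ 4.
  x = λ² - 22 - 28 = 16 - 50 ≡ 28; y = λ·(22 - 28) - 30 ≡ 8. → (28, 8)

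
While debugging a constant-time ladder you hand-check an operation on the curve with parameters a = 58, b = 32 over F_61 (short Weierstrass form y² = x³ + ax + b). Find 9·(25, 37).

Write G = (25, 37).
Double-and-add on 9 = (1001)₂. Start with G = (25, 37) for the leading 1-bit.
double: tangent at (25, 37): λ = (3·25² + 58)/(2·37) ≡ 42/13. 13⁻¹ ≡ 47 (mod 61), so λ ≡ 42·47 ≡ 22.
  x = λ² - 25 - 25 = 484 - 50 ≡ 7; y = λ·(25 - 7) - 37 ≡ 54. → (7, 54)
double: tangent at (7, 54): λ = (3·7² + 58)/(2·54) ≡ 22/47. 47⁻¹ ≡ 13 (mod 61), so λ ≡ 22·13 ≡ 42.
  x = λ² - 7 - 7 = 1764 - 14 ≡ 42; y = λ·(7 - 42) - 54 ≡ 1. → (42, 1)
double: tangent at (42, 1): λ = (3·42² + 58)/(2·1) ≡ 43/2. 2⁻¹ ≡ 31 (mod 61), so λ ≡ 43·31 ≡ 52.
  x = λ² - 42 - 42 = 2704 - 84 ≡ 58; y = λ·(42 - 58) - 1 ≡ 21. → (58, 21)
add G: (58, 21) + (25, 37). λ = (37 - 21)/(25 - 58) ≡ 16/28 mod 61. 28⁻¹ ≡ 24 (mod 61) since 28·24 = 672 ≡ 1, so λ ≡ 18.
  x = λ² - 58 - 25 = 324 - 83 ≡ 58; y = λ·(58 - 58) - 21 ≡ 40. → (58, 40)

(58, 40)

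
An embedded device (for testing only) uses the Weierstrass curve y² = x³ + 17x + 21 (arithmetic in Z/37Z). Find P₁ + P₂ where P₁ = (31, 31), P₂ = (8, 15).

(31, 31) + (8, 15). λ = (15 - 31)/(8 - 31) ≡ 21/14 mod 37. 14⁻¹ ≡ 8 (mod 37), so λ ≡ 20.
  x = λ² - 31 - 8 = 400 - 39 ≡ 28; y = λ·(31 - 28) - 31 ≡ 29. → (28, 29)

(28, 29)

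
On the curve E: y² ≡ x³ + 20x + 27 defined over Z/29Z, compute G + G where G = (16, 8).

tangent at (16, 8): λ = (3·16² + 20)/(2·8) ≡ 5/16. 16⁻¹ ≡ 20 (mod 29), so λ ≡ 5·20 ≡ 13.
  x = λ² - 16 - 16 = 169 - 32 ≡ 21; y = λ·(16 - 21) - 8 ≡ 14. → (21, 14)

(21, 14)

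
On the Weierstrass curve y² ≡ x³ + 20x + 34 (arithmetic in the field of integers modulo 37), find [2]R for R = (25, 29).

(15, 3)

tangent at (25, 29): λ = (3·25² + 20)/(2·29) ≡ 8/21. 21⁻¹ ≡ 30 (mod 37) since 21·30 = 630 ≡ 1, so λ ≡ 8·30 ≡ 18.
  x = λ² - 25 - 25 = 324 - 50 ≡ 15; y = λ·(25 - 15) - 29 ≡ 3. → (15, 3)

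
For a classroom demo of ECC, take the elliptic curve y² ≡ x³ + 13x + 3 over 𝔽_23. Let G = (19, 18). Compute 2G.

(16, 12)

tangent at (19, 18): λ = (3·19² + 13)/(2·18) ≡ 15/13. 13⁻¹ ≡ 16 (mod 23), so λ ≡ 15·16 ≡ 10.
  x = λ² - 19 - 19 = 100 - 38 ≡ 16; y = λ·(19 - 16) - 18 ≡ 12. → (16, 12)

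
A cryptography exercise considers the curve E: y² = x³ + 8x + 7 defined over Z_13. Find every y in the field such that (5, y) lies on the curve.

4, 9

x³ + 8x + 7 = 172 ≡ 3 (mod 13).
Square roots of 3 mod 13: 4 and 9 (since 4² = 16 ≡ 3).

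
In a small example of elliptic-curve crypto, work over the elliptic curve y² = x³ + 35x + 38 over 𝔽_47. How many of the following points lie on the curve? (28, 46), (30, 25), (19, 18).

1

(28, 46): 46² ≡ 1, rhs ≡ 34 → off.
(30, 25): 25² ≡ 14, rhs ≡ 29 → off.
(19, 18): 18² ≡ 42, rhs ≡ 42 → on.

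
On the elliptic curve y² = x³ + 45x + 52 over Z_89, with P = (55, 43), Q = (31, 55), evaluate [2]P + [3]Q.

(33, 19)

First 2P:
Repeated addition: build up to 2P.
2P: tangent at (55, 43): λ = (3·55² + 45)/(2·43) ≡ 42/86. 86⁻¹ ≡ 59 (mod 89), so λ ≡ 42·59 ≡ 75.
  x = λ² - 55 - 55 = 5625 - 110 ≡ 86; y = λ·(55 - 86) - 43 ≡ 35. → (86, 35)
2P = (86, 35).
Next 3Q:
Repeated addition: build up to 3Q.
2Q: tangent at (31, 55): λ = (3·31² + 45)/(2·55) ≡ 80/21. 21⁻¹ ≡ 17 (mod 89) since 21·17 = 357 ≡ 1, so λ ≡ 80·17 ≡ 25.
  x = λ² - 31 - 31 = 625 - 62 ≡ 29; y = λ·(31 - 29) - 55 ≡ 84. → (29, 84)
3Q: (29, 84) + (31, 55). λ = (55 - 84)/(31 - 29) ≡ 60/2 mod 89. 2⁻¹ ≡ 45 (mod 89) since 2·45 = 90 ≡ 1, so λ ≡ 30.
  x = λ² - 29 - 31 = 900 - 60 ≡ 39; y = λ·(29 - 39) - 84 ≡ 61. → (39, 61)
3Q = (39, 61).
Finally 2P + 3Q:
(86, 35) + (39, 61). λ = (61 - 35)/(39 - 86) ≡ 26/42 mod 89. 42⁻¹ ≡ 53 (mod 89), so λ ≡ 43.
  x = λ² - 86 - 39 = 1849 - 125 ≡ 33; y = λ·(86 - 33) - 35 ≡ 19. → (33, 19)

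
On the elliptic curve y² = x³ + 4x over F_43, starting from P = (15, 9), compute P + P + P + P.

Double-and-add on 4 = (100)₂. Start with P = (15, 9) for the leading 1-bit.
double: tangent at (15, 9): λ = (3·15² + 4)/(2·9) ≡ 34/18. 18⁻¹ ≡ 12 (mod 43), so λ ≡ 34·12 ≡ 21.
  x = λ² - 15 - 15 = 441 - 30 ≡ 24; y = λ·(15 - 24) - 9 ≡ 17. → (24, 17)
double: tangent at (24, 17): λ = (3·24² + 4)/(2·17) ≡ 12/34. 34⁻¹ ≡ 19 (mod 43), so λ ≡ 12·19 ≡ 13.
  x = λ² - 24 - 24 = 169 - 48 ≡ 35; y = λ·(24 - 35) - 17 ≡ 12. → (35, 12)

(35, 12)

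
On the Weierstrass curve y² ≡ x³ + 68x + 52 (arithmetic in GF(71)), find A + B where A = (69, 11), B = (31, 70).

(69, 11) + (31, 70). λ = (70 - 11)/(31 - 69) ≡ 59/33 mod 71. 33⁻¹ ≡ 28 (mod 71), so λ ≡ 19.
  x = λ² - 69 - 31 = 361 - 100 ≡ 48; y = λ·(69 - 48) - 11 ≡ 33. → (48, 33)

(48, 33)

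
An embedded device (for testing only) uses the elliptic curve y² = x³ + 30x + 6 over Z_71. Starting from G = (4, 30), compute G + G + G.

(49, 49)

Repeated addition: build up to 3G.
2G: tangent at (4, 30): λ = (3·4² + 30)/(2·30) ≡ 7/60. 60⁻¹ ≡ 58 (mod 71), so λ ≡ 7·58 ≡ 51.
  x = λ² - 4 - 4 = 2601 - 8 ≡ 37; y = λ·(4 - 37) - 30 ≡ 62. → (37, 62)
3G: (37, 62) + (4, 30). λ = (30 - 62)/(4 - 37) ≡ 39/38 mod 71. 38⁻¹ ≡ 43 (mod 71) since 38·43 = 1634 ≡ 1, so λ ≡ 44.
  x = λ² - 37 - 4 = 1936 - 41 ≡ 49; y = λ·(37 - 49) - 62 ≡ 49. → (49, 49)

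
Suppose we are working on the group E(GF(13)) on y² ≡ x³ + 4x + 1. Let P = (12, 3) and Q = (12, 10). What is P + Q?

O

The two points share x = 12 and their y-coordinates satisfy 3 + 10 ≡ 0 (mod 13), so they are inverses. Their sum is O.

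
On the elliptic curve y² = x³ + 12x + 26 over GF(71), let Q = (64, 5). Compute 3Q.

Repeated addition: build up to 3Q.
2Q: tangent at (64, 5): λ = (3·64² + 12)/(2·5) ≡ 17/10. 10⁻¹ ≡ 64 (mod 71) since 10·64 = 640 ≡ 1, so λ ≡ 17·64 ≡ 23.
  x = λ² - 64 - 64 = 529 - 128 ≡ 46; y = λ·(64 - 46) - 5 ≡ 54. → (46, 54)
3Q: (46, 54) + (64, 5). λ = (5 - 54)/(64 - 46) ≡ 22/18 mod 71. 18⁻¹ ≡ 4 (mod 71) since 18·4 = 72 ≡ 1, so λ ≡ 17.
  x = λ² - 46 - 64 = 289 - 110 ≡ 37; y = λ·(46 - 37) - 54 ≡ 28. → (37, 28)

(37, 28)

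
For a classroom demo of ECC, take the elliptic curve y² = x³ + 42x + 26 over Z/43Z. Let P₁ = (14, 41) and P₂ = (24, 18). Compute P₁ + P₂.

(14, 41) + (24, 18). λ = (18 - 41)/(24 - 14) ≡ 20/10 mod 43. 10⁻¹ ≡ 13 (mod 43) since 10·13 = 130 ≡ 1, so λ ≡ 2.
  x = λ² - 14 - 24 = 4 - 38 ≡ 9; y = λ·(14 - 9) - 41 ≡ 12. → (9, 12)

(9, 12)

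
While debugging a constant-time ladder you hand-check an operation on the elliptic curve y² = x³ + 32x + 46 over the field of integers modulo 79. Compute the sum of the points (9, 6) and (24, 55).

(9, 6) + (24, 55). λ = (55 - 6)/(24 - 9) ≡ 49/15 mod 79. 15⁻¹ ≡ 58 (mod 79), so λ ≡ 77.
  x = λ² - 9 - 24 = 5929 - 33 ≡ 50; y = λ·(9 - 50) - 6 ≡ 76. → (50, 76)

(50, 76)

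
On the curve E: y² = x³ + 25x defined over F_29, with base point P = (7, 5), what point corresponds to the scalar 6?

Repeated addition: build up to 6P.
2P: tangent at (7, 5): λ = (3·7² + 25)/(2·5) ≡ 27/10. 10⁻¹ ≡ 3 (mod 29), so λ ≡ 27·3 ≡ 23.
  x = λ² - 7 - 7 = 529 - 14 ≡ 22; y = λ·(7 - 22) - 5 ≡ 27. → (22, 27)
3P: (22, 27) + (7, 5). λ = (5 - 27)/(7 - 22) ≡ 7/14 mod 29. 14⁻¹ ≡ 27 (mod 29), so λ ≡ 15.
  x = λ² - 22 - 7 = 225 - 29 ≡ 22; y = λ·(22 - 22) - 27 ≡ 2. → (22, 2)
4P: (22, 2) + (7, 5). λ = (5 - 2)/(7 - 22) ≡ 3/14 mod 29. 14⁻¹ ≡ 27 (mod 29) since 14·27 = 378 ≡ 1, so λ ≡ 23.
  x = λ² - 22 - 7 = 529 - 29 ≡ 7; y = λ·(22 - 7) - 2 ≡ 24. → (7, 24)
5P: (7, 24) + (7, 5): same x and y₁ ≡ -y₂, so the sum is 𝒪.
6P: 𝒪 + (7, 5) = (7, 5) (identity).

(7, 5)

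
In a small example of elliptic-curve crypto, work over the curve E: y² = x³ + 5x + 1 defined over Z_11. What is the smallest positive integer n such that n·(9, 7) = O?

2P: tangent at (9, 7): λ = (3·9² + 5)/(2·7) ≡ 6/3. 3⁻¹ ≡ 4 (mod 11) since 3·4 = 12 ≡ 1, so λ ≡ 6·4 ≡ 2.
  x = λ² - 9 - 9 = 4 - 18 ≡ 8; y = λ·(9 - 8) - 7 ≡ 6. → (8, 6)
3P: (8, 6) + (9, 7). λ = (7 - 6)/(9 - 8) ≡ 1/1 mod 11. 1⁻¹ ≡ 1 (mod 11), so λ ≡ 1.
  x = λ² - 8 - 9 = 1 - 17 ≡ 6; y = λ·(8 - 6) - 6 ≡ 7. → (6, 7)
4P: (6, 7) + (9, 7). λ = (7 - 7)/(9 - 6) ≡ 0/3 mod 11. 3⁻¹ ≡ 4 (mod 11), so λ ≡ 0.
  x = λ² - 6 - 9 = 0 - 15 ≡ 7; y = λ·(6 - 7) - 7 ≡ 4. → (7, 4)
5P: (7, 4) + (9, 7). λ = (7 - 4)/(9 - 7) ≡ 3/2 mod 11. 2⁻¹ ≡ 6 (mod 11), so λ ≡ 7.
  x = λ² - 7 - 9 = 49 - 16 ≡ 0; y = λ·(7 - 0) - 4 ≡ 1. → (0, 1)
6P: (0, 1) + (9, 7). λ = (7 - 1)/(9 - 0) ≡ 6/9 mod 11. 9⁻¹ ≡ 5 (mod 11) since 9·5 = 45 ≡ 1, so λ ≡ 8.
  x = λ² - 0 - 9 = 64 - 9 ≡ 0; y = λ·(0 - 0) - 1 ≡ 10. → (0, 10)
7P: (0, 10) + (9, 7). λ = (7 - 10)/(9 - 0) ≡ 8/9 mod 11. 9⁻¹ ≡ 5 (mod 11) since 9·5 = 45 ≡ 1, so λ ≡ 7.
  x = λ² - 0 - 9 = 49 - 9 ≡ 7; y = λ·(0 - 7) - 10 ≡ 7. → (7, 7)
8P: (7, 7) + (9, 7). λ = (7 - 7)/(9 - 7) ≡ 0/2 mod 11. 2⁻¹ ≡ 6 (mod 11), so λ ≡ 0.
  x = λ² - 7 - 9 = 0 - 16 ≡ 6; y = λ·(7 - 6) - 7 ≡ 4. → (6, 4)
9P: (6, 4) + (9, 7). λ = (7 - 4)/(9 - 6) ≡ 3/3 mod 11. 3⁻¹ ≡ 4 (mod 11) since 3·4 = 12 ≡ 1, so λ ≡ 1.
  x = λ² - 6 - 9 = 1 - 15 ≡ 8; y = λ·(6 - 8) - 4 ≡ 5. → (8, 5)
10P: (8, 5) + (9, 7). λ = (7 - 5)/(9 - 8) ≡ 2/1 mod 11. 1⁻¹ ≡ 1 (mod 11), so λ ≡ 2.
  x = λ² - 8 - 9 = 4 - 17 ≡ 9; y = λ·(8 - 9) - 5 ≡ 4. → (9, 4)
11P: (9, 4) + (9, 7): same x and y₁ ≡ -y₂, so the sum is O.
11P = O, so the order is 11.

11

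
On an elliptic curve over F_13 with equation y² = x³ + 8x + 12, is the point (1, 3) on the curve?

no

y² = 3² ≡ 9; x³ + 8x + 12 = 21 ≡ 8 (mod 13). 9 ≠ 8.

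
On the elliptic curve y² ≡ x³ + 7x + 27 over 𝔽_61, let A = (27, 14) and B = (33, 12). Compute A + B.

(27, 14) + (33, 12). λ = (12 - 14)/(33 - 27) ≡ 59/6 mod 61. 6⁻¹ ≡ 51 (mod 61) since 6·51 = 306 ≡ 1, so λ ≡ 20.
  x = λ² - 27 - 33 = 400 - 60 ≡ 35; y = λ·(27 - 35) - 14 ≡ 9. → (35, 9)

(35, 9)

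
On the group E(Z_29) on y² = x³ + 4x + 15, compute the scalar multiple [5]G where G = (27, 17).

(27, 12)

Double-and-add on 5 = (101)₂. Start with G = (27, 17) for the leading 1-bit.
double: tangent at (27, 17): λ = (3·27² + 4)/(2·17) ≡ 16/5. 5⁻¹ ≡ 6 (mod 29), so λ ≡ 16·6 ≡ 9.
  x = λ² - 27 - 27 = 81 - 54 ≡ 27; y = λ·(27 - 27) - 17 ≡ 12. → (27, 12)
double: tangent at (27, 12): λ = (3·27² + 4)/(2·12) ≡ 16/24. 24⁻¹ ≡ 23 (mod 29), so λ ≡ 16·23 ≡ 20.
  x = λ² - 27 - 27 = 400 - 54 ≡ 27; y = λ·(27 - 27) - 12 ≡ 17. → (27, 17)
add G: tangent at (27, 17): λ = (3·27² + 4)/(2·17) ≡ 16/5. 5⁻¹ ≡ 6 (mod 29) since 5·6 = 30 ≡ 1, so λ ≡ 16·6 ≡ 9.
  x = λ² - 27 - 27 = 81 - 54 ≡ 27; y = λ·(27 - 27) - 17 ≡ 12. → (27, 12)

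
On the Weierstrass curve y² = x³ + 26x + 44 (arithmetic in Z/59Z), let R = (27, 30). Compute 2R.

tangent at (27, 30): λ = (3·27² + 26)/(2·30) ≡ 30/1. 1⁻¹ ≡ 1 (mod 59) since 1·1 = 1 ≡ 1, so λ ≡ 30·1 ≡ 30.
  x = λ² - 27 - 27 = 900 - 54 ≡ 20; y = λ·(27 - 20) - 30 ≡ 3. → (20, 3)

(20, 3)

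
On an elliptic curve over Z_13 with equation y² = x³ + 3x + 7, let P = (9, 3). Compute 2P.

(12, 4)

tangent at (9, 3): λ = (3·9² + 3)/(2·3) ≡ 12/6. 6⁻¹ ≡ 11 (mod 13) since 6·11 = 66 ≡ 1, so λ ≡ 12·11 ≡ 2.
  x = λ² - 9 - 9 = 4 - 18 ≡ 12; y = λ·(9 - 12) - 3 ≡ 4. → (12, 4)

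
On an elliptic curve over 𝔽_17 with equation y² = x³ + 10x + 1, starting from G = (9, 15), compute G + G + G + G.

Repeated addition: build up to 4G.
2G: tangent at (9, 15): λ = (3·9² + 10)/(2·15) ≡ 15/13. 13⁻¹ ≡ 4 (mod 17) since 13·4 = 52 ≡ 1, so λ ≡ 15·4 ≡ 9.
  x = λ² - 9 - 9 = 81 - 18 ≡ 12; y = λ·(9 - 12) - 15 ≡ 9. → (12, 9)
3G: (12, 9) + (9, 15). λ = (15 - 9)/(9 - 12) ≡ 6/14 mod 17. 14⁻¹ ≡ 11 (mod 17), so λ ≡ 15.
  x = λ² - 12 - 9 = 225 - 21 ≡ 0; y = λ·(12 - 0) - 9 ≡ 1. → (0, 1)
4G: (0, 1) + (9, 15). λ = (15 - 1)/(9 - 0) ≡ 14/9 mod 17. 9⁻¹ ≡ 2 (mod 17) since 9·2 = 18 ≡ 1, so λ ≡ 11.
  x = λ² - 0 - 9 = 121 - 9 ≡ 10; y = λ·(0 - 10) - 1 ≡ 8. → (10, 8)

(10, 8)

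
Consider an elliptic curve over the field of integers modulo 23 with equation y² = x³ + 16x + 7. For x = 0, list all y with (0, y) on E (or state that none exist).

x³ + 16x + 7 = 7 ≡ 7 (mod 23).
7 is a non-residue mod 23; no y exists.

none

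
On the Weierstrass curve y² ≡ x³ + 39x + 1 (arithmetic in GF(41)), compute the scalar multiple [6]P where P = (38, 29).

Double-and-add on 6 = (110)₂. Start with P = (38, 29) for the leading 1-bit.
double: tangent at (38, 29): λ = (3·38² + 39)/(2·29) ≡ 25/17. 17⁻¹ ≡ 29 (mod 41) since 17·29 = 493 ≡ 1, so λ ≡ 25·29 ≡ 28.
  x = λ² - 38 - 38 = 784 - 76 ≡ 11; y = λ·(38 - 11) - 29 ≡ 30. → (11, 30)
add P: (11, 30) + (38, 29). λ = (29 - 30)/(38 - 11) ≡ 40/27 mod 41. 27⁻¹ ≡ 38 (mod 41), so λ ≡ 3.
  x = λ² - 11 - 38 = 9 - 49 ≡ 1; y = λ·(11 - 1) - 30 ≡ 0. → (1, 0)
double: (1, 0) + (1, 0): same x and y₁ ≡ -y₂, so the sum is 𝒪.

O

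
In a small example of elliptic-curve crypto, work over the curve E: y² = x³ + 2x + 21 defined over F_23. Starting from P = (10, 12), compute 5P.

Repeated addition: build up to 5P.
2P: tangent at (10, 12): λ = (3·10² + 2)/(2·12) ≡ 3/1. 1⁻¹ ≡ 1 (mod 23) since 1·1 = 1 ≡ 1, so λ ≡ 3·1 ≡ 3.
  x = λ² - 10 - 10 = 9 - 20 ≡ 12; y = λ·(10 - 12) - 12 ≡ 5. → (12, 5)
3P: (12, 5) + (10, 12). λ = (12 - 5)/(10 - 12) ≡ 7/21 mod 23. 21⁻¹ ≡ 11 (mod 23) since 21·11 = 231 ≡ 1, so λ ≡ 8.
  x = λ² - 12 - 10 = 64 - 22 ≡ 19; y = λ·(12 - 19) - 5 ≡ 8. → (19, 8)
4P: (19, 8) + (10, 12). λ = (12 - 8)/(10 - 19) ≡ 4/14 mod 23. 14⁻¹ ≡ 5 (mod 23), so λ ≡ 20.
  x = λ² - 19 - 10 = 400 - 29 ≡ 3; y = λ·(19 - 3) - 8 ≡ 13. → (3, 13)
5P: (3, 13) + (10, 12). λ = (12 - 13)/(10 - 3) ≡ 22/7 mod 23. 7⁻¹ ≡ 10 (mod 23), so λ ≡ 13.
  x = λ² - 3 - 10 = 169 - 13 ≡ 18; y = λ·(3 - 18) - 13 ≡ 22. → (18, 22)

(18, 22)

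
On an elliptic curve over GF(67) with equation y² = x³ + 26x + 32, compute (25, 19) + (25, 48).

O

The two points share x = 25 and their y-coordinates satisfy 19 + 48 ≡ 0 (mod 67), so they are inverses. Their sum is the point at infinity.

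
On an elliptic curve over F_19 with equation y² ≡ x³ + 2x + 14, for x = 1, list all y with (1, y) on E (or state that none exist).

x³ + 2x + 14 = 17 ≡ 17 (mod 19).
Square roots of 17 mod 19: 6 and 13 (since 6² = 36 ≡ 17).

6, 13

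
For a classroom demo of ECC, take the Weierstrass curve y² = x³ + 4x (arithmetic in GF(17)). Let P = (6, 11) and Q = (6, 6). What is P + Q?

The two points share x = 6 and their y-coordinates satisfy 11 + 6 ≡ 0 (mod 17), so they are inverses. Their sum is the point at infinity.

O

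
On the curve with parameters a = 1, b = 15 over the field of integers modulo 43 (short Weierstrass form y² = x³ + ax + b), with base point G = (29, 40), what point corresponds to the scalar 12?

Repeated addition: build up to 12G.
2G: tangent at (29, 40): λ = (3·29² + 1)/(2·40) ≡ 30/37. 37⁻¹ ≡ 7 (mod 43), so λ ≡ 30·7 ≡ 38.
  x = λ² - 29 - 29 = 1444 - 58 ≡ 10; y = λ·(29 - 10) - 40 ≡ 37. → (10, 37)
3G: (10, 37) + (29, 40). λ = (40 - 37)/(29 - 10) ≡ 3/19 mod 43. 19⁻¹ ≡ 34 (mod 43), so λ ≡ 16.
  x = λ² - 10 - 29 = 256 - 39 ≡ 2; y = λ·(10 - 2) - 37 ≡ 5. → (2, 5)
4G: (2, 5) + (29, 40). λ = (40 - 5)/(29 - 2) ≡ 35/27 mod 43. 27⁻¹ ≡ 8 (mod 43), so λ ≡ 22.
  x = λ² - 2 - 29 = 484 - 31 ≡ 23; y = λ·(2 - 23) - 5 ≡ 6. → (23, 6)
5G: (23, 6) + (29, 40). λ = (40 - 6)/(29 - 23) ≡ 34/6 mod 43. 6⁻¹ ≡ 36 (mod 43), so λ ≡ 20.
  x = λ² - 23 - 29 = 400 - 52 ≡ 4; y = λ·(23 - 4) - 6 ≡ 30. → (4, 30)
6G: (4, 30) + (29, 40). λ = (40 - 30)/(29 - 4) ≡ 10/25 mod 43. 25⁻¹ ≡ 31 (mod 43), so λ ≡ 9.
  x = λ² - 4 - 29 = 81 - 33 ≡ 5; y = λ·(4 - 5) - 30 ≡ 4. → (5, 4)
7G: (5, 4) + (29, 40). λ = (40 - 4)/(29 - 5) ≡ 36/24 mod 43. 24⁻¹ ≡ 9 (mod 43), so λ ≡ 23.
  x = λ² - 5 - 29 = 529 - 34 ≡ 22; y = λ·(5 - 22) - 4 ≡ 35. → (22, 35)
8G: (22, 35) + (29, 40). λ = (40 - 35)/(29 - 22) ≡ 5/7 mod 43. 7⁻¹ ≡ 37 (mod 43), so λ ≡ 13.
  x = λ² - 22 - 29 = 169 - 51 ≡ 32; y = λ·(22 - 32) - 35 ≡ 7. → (32, 7)
9G: (32, 7) + (29, 40). λ = (40 - 7)/(29 - 32) ≡ 33/40 mod 43. 40⁻¹ ≡ 14 (mod 43) since 40·14 = 560 ≡ 1, so λ ≡ 32.
  x = λ² - 32 - 29 = 1024 - 61 ≡ 17; y = λ·(32 - 17) - 7 ≡ 0. → (17, 0)
10G: (17, 0) + (29, 40). λ = (40 - 0)/(29 - 17) ≡ 40/12 mod 43. 12⁻¹ ≡ 18 (mod 43), so λ ≡ 32.
  x = λ² - 17 - 29 = 1024 - 46 ≡ 32; y = λ·(17 - 32) - 0 ≡ 36. → (32, 36)
11G: (32, 36) + (29, 40). λ = (40 - 36)/(29 - 32) ≡ 4/40 mod 43. 40⁻¹ ≡ 14 (mod 43), so λ ≡ 13.
  x = λ² - 32 - 29 = 169 - 61 ≡ 22; y = λ·(32 - 22) - 36 ≡ 8. → (22, 8)
12G: (22, 8) + (29, 40). λ = (40 - 8)/(29 - 22) ≡ 32/7 mod 43. 7⁻¹ ≡ 37 (mod 43) since 7·37 = 259 ≡ 1, so λ ≡ 23.
  x = λ² - 22 - 29 = 529 - 51 ≡ 5; y = λ·(22 - 5) - 8 ≡ 39. → (5, 39)

(5, 39)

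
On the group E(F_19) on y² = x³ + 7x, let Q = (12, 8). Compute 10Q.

Repeated addition: build up to 10Q.
2Q: tangent at (12, 8): λ = (3·12² + 7)/(2·8) ≡ 2/16. 16⁻¹ ≡ 6 (mod 19), so λ ≡ 2·6 ≡ 12.
  x = λ² - 12 - 12 = 144 - 24 ≡ 6; y = λ·(12 - 6) - 8 ≡ 7. → (6, 7)
3Q: (6, 7) + (12, 8). λ = (8 - 7)/(12 - 6) ≡ 1/6 mod 19. 6⁻¹ ≡ 16 (mod 19), so λ ≡ 16.
  x = λ² - 6 - 12 = 256 - 18 ≡ 10; y = λ·(6 - 10) - 7 ≡ 5. → (10, 5)
4Q: (10, 5) + (12, 8). λ = (8 - 5)/(12 - 10) ≡ 3/2 mod 19. 2⁻¹ ≡ 10 (mod 19), so λ ≡ 11.
  x = λ² - 10 - 12 = 121 - 22 ≡ 4; y = λ·(10 - 4) - 5 ≡ 4. → (4, 4)
5Q: (4, 4) + (12, 8). λ = (8 - 4)/(12 - 4) ≡ 4/8 mod 19. 8⁻¹ ≡ 12 (mod 19), so λ ≡ 10.
  x = λ² - 4 - 12 = 100 - 16 ≡ 8; y = λ·(4 - 8) - 4 ≡ 13. → (8, 13)
6Q: (8, 13) + (12, 8). λ = (8 - 13)/(12 - 8) ≡ 14/4 mod 19. 4⁻¹ ≡ 5 (mod 19), so λ ≡ 13.
  x = λ² - 8 - 12 = 169 - 20 ≡ 16; y = λ·(8 - 16) - 13 ≡ 16. → (16, 16)
7Q: (16, 16) + (12, 8). λ = (8 - 16)/(12 - 16) ≡ 11/15 mod 19. 15⁻¹ ≡ 14 (mod 19) since 15·14 = 210 ≡ 1, so λ ≡ 2.
  x = λ² - 16 - 12 = 4 - 28 ≡ 14; y = λ·(16 - 14) - 16 ≡ 7. → (14, 7)
8Q: (14, 7) + (12, 8). λ = (8 - 7)/(12 - 14) ≡ 1/17 mod 19. 17⁻¹ ≡ 9 (mod 19), so λ ≡ 9.
  x = λ² - 14 - 12 = 81 - 26 ≡ 17; y = λ·(14 - 17) - 7 ≡ 4. → (17, 4)
9Q: (17, 4) + (12, 8). λ = (8 - 4)/(12 - 17) ≡ 4/14 mod 19. 14⁻¹ ≡ 15 (mod 19) since 14·15 = 210 ≡ 1, so λ ≡ 3.
  x = λ² - 17 - 12 = 9 - 29 ≡ 18; y = λ·(17 - 18) - 4 ≡ 12. → (18, 12)
10Q: (18, 12) + (12, 8). λ = (8 - 12)/(12 - 18) ≡ 15/13 mod 19. 13⁻¹ ≡ 3 (mod 19) since 13·3 = 39 ≡ 1, so λ ≡ 7.
  x = λ² - 18 - 12 = 49 - 30 ≡ 0; y = λ·(18 - 0) - 12 ≡ 0. → (0, 0)

(0, 0)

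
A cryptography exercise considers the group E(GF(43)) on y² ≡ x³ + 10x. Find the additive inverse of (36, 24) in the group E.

(36, 19)

-(36, 24) = (36, -24 mod 43) = (36, 19).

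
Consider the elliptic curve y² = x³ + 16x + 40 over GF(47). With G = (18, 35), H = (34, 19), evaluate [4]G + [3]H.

(10, 42)

First 4G:
Repeated addition: build up to 4G.
2G: tangent at (18, 35): λ = (3·18² + 16)/(2·35) ≡ 1/23. 23⁻¹ ≡ 45 (mod 47) since 23·45 = 1035 ≡ 1, so λ ≡ 1·45 ≡ 45.
  x = λ² - 18 - 18 = 2025 - 36 ≡ 15; y = λ·(18 - 15) - 35 ≡ 6. → (15, 6)
3G: (15, 6) + (18, 35). λ = (35 - 6)/(18 - 15) ≡ 29/3 mod 47. 3⁻¹ ≡ 16 (mod 47), so λ ≡ 41.
  x = λ² - 15 - 18 = 1681 - 33 ≡ 3; y = λ·(15 - 3) - 6 ≡ 16. → (3, 16)
4G: (3, 16) + (18, 35). λ = (35 - 16)/(18 - 3) ≡ 19/15 mod 47. 15⁻¹ ≡ 22 (mod 47), so λ ≡ 42.
  x = λ² - 3 - 18 = 1764 - 21 ≡ 4; y = λ·(3 - 4) - 16 ≡ 36. → (4, 36)
4G = (4, 36).
Next 3H:
Repeated addition: build up to 3H.
2H: tangent at (34, 19): λ = (3·34² + 16)/(2·19) ≡ 6/38. 38⁻¹ ≡ 26 (mod 47), so λ ≡ 6·26 ≡ 15.
  x = λ² - 34 - 34 = 225 - 68 ≡ 16; y = λ·(34 - 16) - 19 ≡ 16. → (16, 16)
3H: (16, 16) + (34, 19). λ = (19 - 16)/(34 - 16) ≡ 3/18 mod 47. 18⁻¹ ≡ 34 (mod 47) since 18·34 = 612 ≡ 1, so λ ≡ 8.
  x = λ² - 16 - 34 = 64 - 50 ≡ 14; y = λ·(16 - 14) - 16 ≡ 0. → (14, 0)
3H = (14, 0).
Finally 4G + 3H:
(4, 36) + (14, 0). λ = (0 - 36)/(14 - 4) ≡ 11/10 mod 47. 10⁻¹ ≡ 33 (mod 47), so λ ≡ 34.
  x = λ² - 4 - 14 = 1156 - 18 ≡ 10; y = λ·(4 - 10) - 36 ≡ 42. → (10, 42)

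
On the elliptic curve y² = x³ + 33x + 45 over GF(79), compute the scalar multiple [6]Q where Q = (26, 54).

(45, 15)

Double-and-add on 6 = (110)₂. Start with Q = (26, 54) for the leading 1-bit.
double: tangent at (26, 54): λ = (3·26² + 33)/(2·54) ≡ 7/29. 29⁻¹ ≡ 30 (mod 79) since 29·30 = 870 ≡ 1, so λ ≡ 7·30 ≡ 52.
  x = λ² - 26 - 26 = 2704 - 52 ≡ 45; y = λ·(26 - 45) - 54 ≡ 64. → (45, 64)
add Q: (45, 64) + (26, 54). λ = (54 - 64)/(26 - 45) ≡ 69/60 mod 79. 60⁻¹ ≡ 54 (mod 79), so λ ≡ 13.
  x = λ² - 45 - 26 = 169 - 71 ≡ 19; y = λ·(45 - 19) - 64 ≡ 37. → (19, 37)
double: tangent at (19, 37): λ = (3·19² + 33)/(2·37) ≡ 10/74. 74⁻¹ ≡ 63 (mod 79) since 74·63 = 4662 ≡ 1, so λ ≡ 10·63 ≡ 77.
  x = λ² - 19 - 19 = 5929 - 38 ≡ 45; y = λ·(19 - 45) - 37 ≡ 15. → (45, 15)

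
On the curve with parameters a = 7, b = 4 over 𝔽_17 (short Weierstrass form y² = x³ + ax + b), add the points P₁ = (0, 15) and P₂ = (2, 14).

(11, 16)

(0, 15) + (2, 14). λ = (14 - 15)/(2 - 0) ≡ 16/2 mod 17. 2⁻¹ ≡ 9 (mod 17), so λ ≡ 8.
  x = λ² - 0 - 2 = 64 - 2 ≡ 11; y = λ·(0 - 11) - 15 ≡ 16. → (11, 16)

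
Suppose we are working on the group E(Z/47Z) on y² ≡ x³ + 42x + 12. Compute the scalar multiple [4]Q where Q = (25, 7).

(34, 18)

Repeated addition: build up to 4Q.
2Q: tangent at (25, 7): λ = (3·25² + 42)/(2·7) ≡ 37/14. 14⁻¹ ≡ 37 (mod 47), so λ ≡ 37·37 ≡ 6.
  x = λ² - 25 - 25 = 36 - 50 ≡ 33; y = λ·(25 - 33) - 7 ≡ 39. → (33, 39)
3Q: (33, 39) + (25, 7). λ = (7 - 39)/(25 - 33) ≡ 15/39 mod 47. 39⁻¹ ≡ 41 (mod 47), so λ ≡ 4.
  x = λ² - 33 - 25 = 16 - 58 ≡ 5; y = λ·(33 - 5) - 39 ≡ 26. → (5, 26)
4Q: (5, 26) + (25, 7). λ = (7 - 26)/(25 - 5) ≡ 28/20 mod 47. 20⁻¹ ≡ 40 (mod 47), so λ ≡ 39.
  x = λ² - 5 - 25 = 1521 - 30 ≡ 34; y = λ·(5 - 34) - 26 ≡ 18. → (34, 18)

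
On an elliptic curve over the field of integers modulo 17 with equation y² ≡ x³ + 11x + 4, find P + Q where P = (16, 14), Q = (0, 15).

(2, 0)

(16, 14) + (0, 15). λ = (15 - 14)/(0 - 16) ≡ 1/1 mod 17. 1⁻¹ ≡ 1 (mod 17), so λ ≡ 1.
  x = λ² - 16 - 0 = 1 - 16 ≡ 2; y = λ·(16 - 2) - 14 ≡ 0. → (2, 0)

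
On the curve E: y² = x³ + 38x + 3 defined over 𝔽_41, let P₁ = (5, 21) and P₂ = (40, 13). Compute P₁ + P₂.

(16, 19)

(5, 21) + (40, 13). λ = (13 - 21)/(40 - 5) ≡ 33/35 mod 41. 35⁻¹ ≡ 34 (mod 41), so λ ≡ 15.
  x = λ² - 5 - 40 = 225 - 45 ≡ 16; y = λ·(5 - 16) - 21 ≡ 19. → (16, 19)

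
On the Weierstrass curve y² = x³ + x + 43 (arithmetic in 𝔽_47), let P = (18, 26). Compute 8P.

Repeated addition: build up to 8P.
2P: tangent at (18, 26): λ = (3·18² + 1)/(2·26) ≡ 33/5. 5⁻¹ ≡ 19 (mod 47), so λ ≡ 33·19 ≡ 16.
  x = λ² - 18 - 18 = 256 - 36 ≡ 32; y = λ·(18 - 32) - 26 ≡ 32. → (32, 32)
3P: (32, 32) + (18, 26). λ = (26 - 32)/(18 - 32) ≡ 41/33 mod 47. 33⁻¹ ≡ 10 (mod 47) since 33·10 = 330 ≡ 1, so λ ≡ 34.
  x = λ² - 32 - 18 = 1156 - 50 ≡ 25; y = λ·(32 - 25) - 32 ≡ 18. → (25, 18)
4P: (25, 18) + (18, 26). λ = (26 - 18)/(18 - 25) ≡ 8/40 mod 47. 40⁻¹ ≡ 20 (mod 47) since 40·20 = 800 ≡ 1, so λ ≡ 19.
  x = λ² - 25 - 18 = 361 - 43 ≡ 36; y = λ·(25 - 36) - 18 ≡ 8. → (36, 8)
5P: (36, 8) + (18, 26). λ = (26 - 8)/(18 - 36) ≡ 18/29 mod 47. 29⁻¹ ≡ 13 (mod 47), so λ ≡ 46.
  x = λ² - 36 - 18 = 2116 - 54 ≡ 41; y = λ·(36 - 41) - 8 ≡ 44. → (41, 44)
6P: (41, 44) + (18, 26). λ = (26 - 44)/(18 - 41) ≡ 29/24 mod 47. 24⁻¹ ≡ 2 (mod 47), so λ ≡ 11.
  x = λ² - 41 - 18 = 121 - 59 ≡ 15; y = λ·(41 - 15) - 44 ≡ 7. → (15, 7)
7P: (15, 7) + (18, 26). λ = (26 - 7)/(18 - 15) ≡ 19/3 mod 47. 3⁻¹ ≡ 16 (mod 47), so λ ≡ 22.
  x = λ² - 15 - 18 = 484 - 33 ≡ 28; y = λ·(15 - 28) - 7 ≡ 36. → (28, 36)
8P: (28, 36) + (18, 26). λ = (26 - 36)/(18 - 28) ≡ 37/37 mod 47. 37⁻¹ ≡ 14 (mod 47), so λ ≡ 1.
  x = λ² - 28 - 18 = 1 - 46 ≡ 2; y = λ·(28 - 2) - 36 ≡ 37. → (2, 37)

(2, 37)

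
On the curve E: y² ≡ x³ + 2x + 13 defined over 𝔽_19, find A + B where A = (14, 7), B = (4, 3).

(8, 3)

(14, 7) + (4, 3). λ = (3 - 7)/(4 - 14) ≡ 15/9 mod 19. 9⁻¹ ≡ 17 (mod 19), so λ ≡ 8.
  x = λ² - 14 - 4 = 64 - 18 ≡ 8; y = λ·(14 - 8) - 7 ≡ 3. → (8, 3)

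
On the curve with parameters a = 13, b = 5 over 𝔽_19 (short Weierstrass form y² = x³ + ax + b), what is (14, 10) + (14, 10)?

(2, 1)

tangent at (14, 10): λ = (3·14² + 13)/(2·10) ≡ 12/1. 1⁻¹ ≡ 1 (mod 19) since 1·1 = 1 ≡ 1, so λ ≡ 12·1 ≡ 12.
  x = λ² - 14 - 14 = 144 - 28 ≡ 2; y = λ·(14 - 2) - 10 ≡ 1. → (2, 1)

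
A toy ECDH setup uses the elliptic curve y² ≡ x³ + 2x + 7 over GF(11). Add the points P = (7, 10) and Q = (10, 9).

(7, 10) + (10, 9). λ = (9 - 10)/(10 - 7) ≡ 10/3 mod 11. 3⁻¹ ≡ 4 (mod 11) since 3·4 = 12 ≡ 1, so λ ≡ 7.
  x = λ² - 7 - 10 = 49 - 17 ≡ 10; y = λ·(7 - 10) - 10 ≡ 2. → (10, 2)

(10, 2)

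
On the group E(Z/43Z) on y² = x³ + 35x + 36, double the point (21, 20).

tangent at (21, 20): λ = (3·21² + 35)/(2·20) ≡ 25/40. 40⁻¹ ≡ 14 (mod 43), so λ ≡ 25·14 ≡ 6.
  x = λ² - 21 - 21 = 36 - 42 ≡ 37; y = λ·(21 - 37) - 20 ≡ 13. → (37, 13)

(37, 13)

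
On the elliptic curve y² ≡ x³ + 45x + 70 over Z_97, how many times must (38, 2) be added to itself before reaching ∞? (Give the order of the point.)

2P: tangent at (38, 2): λ = (3·38² + 45)/(2·2) ≡ 12/4. 4⁻¹ ≡ 73 (mod 97) since 4·73 = 292 ≡ 1, so λ ≡ 12·73 ≡ 3.
  x = λ² - 38 - 38 = 9 - 76 ≡ 30; y = λ·(38 - 30) - 2 ≡ 22. → (30, 22)
3P: (30, 22) + (38, 2). λ = (2 - 22)/(38 - 30) ≡ 77/8 mod 97. 8⁻¹ ≡ 85 (mod 97), so λ ≡ 46.
  x = λ² - 30 - 38 = 2116 - 68 ≡ 11; y = λ·(30 - 11) - 22 ≡ 76. → (11, 76)
4P: (11, 76) + (38, 2). λ = (2 - 76)/(38 - 11) ≡ 23/27 mod 97. 27⁻¹ ≡ 18 (mod 97), so λ ≡ 26.
  x = λ² - 11 - 38 = 676 - 49 ≡ 45; y = λ·(11 - 45) - 76 ≡ 10. → (45, 10)
5P: (45, 10) + (38, 2). λ = (2 - 10)/(38 - 45) ≡ 89/90 mod 97. 90⁻¹ ≡ 83 (mod 97), so λ ≡ 15.
  x = λ² - 45 - 38 = 225 - 83 ≡ 45; y = λ·(45 - 45) - 10 ≡ 87. → (45, 87)
6P: (45, 87) + (38, 2). λ = (2 - 87)/(38 - 45) ≡ 12/90 mod 97. 90⁻¹ ≡ 83 (mod 97), so λ ≡ 26.
  x = λ² - 45 - 38 = 676 - 83 ≡ 11; y = λ·(45 - 11) - 87 ≡ 21. → (11, 21)
7P: (11, 21) + (38, 2). λ = (2 - 21)/(38 - 11) ≡ 78/27 mod 97. 27⁻¹ ≡ 18 (mod 97), so λ ≡ 46.
  x = λ² - 11 - 38 = 2116 - 49 ≡ 30; y = λ·(11 - 30) - 21 ≡ 75. → (30, 75)
8P: (30, 75) + (38, 2). λ = (2 - 75)/(38 - 30) ≡ 24/8 mod 97. 8⁻¹ ≡ 85 (mod 97), so λ ≡ 3.
  x = λ² - 30 - 38 = 9 - 68 ≡ 38; y = λ·(30 - 38) - 75 ≡ 95. → (38, 95)
9P: (38, 95) + (38, 2): same x and y₁ ≡ -y₂, so the sum is ∞.
9P = ∞, so the order is 9.

9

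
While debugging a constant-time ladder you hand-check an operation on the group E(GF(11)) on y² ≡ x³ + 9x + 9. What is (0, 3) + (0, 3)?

tangent at (0, 3): λ = (3·0² + 9)/(2·3) ≡ 9/6. 6⁻¹ ≡ 2 (mod 11), so λ ≡ 9·2 ≡ 7.
  x = λ² - 0 - 0 = 49 - 0 ≡ 5; y = λ·(0 - 5) - 3 ≡ 6. → (5, 6)

(5, 6)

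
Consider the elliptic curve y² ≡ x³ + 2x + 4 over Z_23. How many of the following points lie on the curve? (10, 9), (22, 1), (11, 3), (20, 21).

(10, 9): 9² ≡ 12, rhs ≡ 12 → on.
(22, 1): 1² ≡ 1, rhs ≡ 1 → on.
(11, 3): 3² ≡ 9, rhs ≡ 0 → off.
(20, 21): 21² ≡ 4, rhs ≡ 17 → off.

2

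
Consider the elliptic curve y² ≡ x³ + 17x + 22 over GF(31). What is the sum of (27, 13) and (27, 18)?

The two points share x = 27 and their y-coordinates satisfy 13 + 18 ≡ 0 (mod 31), so they are inverses. Their sum is O.

O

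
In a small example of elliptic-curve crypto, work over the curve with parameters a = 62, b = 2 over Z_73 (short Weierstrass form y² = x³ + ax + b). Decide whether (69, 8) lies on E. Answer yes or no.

y² = 8² ≡ 64; x³ + 62x + 2 = 332789 ≡ 55 (mod 73). 64 ≠ 55.

no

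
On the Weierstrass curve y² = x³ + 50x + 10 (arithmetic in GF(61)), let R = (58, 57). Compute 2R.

tangent at (58, 57): λ = (3·58² + 50)/(2·57) ≡ 16/53. 53⁻¹ ≡ 38 (mod 61), so λ ≡ 16·38 ≡ 59.
  x = λ² - 58 - 58 = 3481 - 116 ≡ 10; y = λ·(58 - 10) - 57 ≡ 30. → (10, 30)

(10, 30)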